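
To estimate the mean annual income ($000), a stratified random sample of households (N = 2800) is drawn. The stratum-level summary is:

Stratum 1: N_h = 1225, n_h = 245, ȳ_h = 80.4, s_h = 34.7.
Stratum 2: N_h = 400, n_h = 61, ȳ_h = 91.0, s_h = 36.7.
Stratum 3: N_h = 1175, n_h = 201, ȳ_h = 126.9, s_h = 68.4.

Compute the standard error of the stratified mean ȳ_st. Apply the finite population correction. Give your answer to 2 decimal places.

V̂(ȳ_st) = Σ W_h² (1 − n_h/N_h) s_h²/n_h, with W_h = N_h/N and N = 2800:
  stratum 1: (1225/2800)²·(1 − 245/1225)·34.7²/245 = 0.752556
  stratum 2: (400/2800)²·(1 − 61/400)·36.7²/61 = 0.381897
  stratum 3: (1175/2800)²·(1 − 201/1175)·68.4²/201 = 3.39779
V̂(ȳ_st) = 4.53225
SE(ȳ_st) = √4.53225 = 2.12891

SE(ȳ_st) ≈ 2.13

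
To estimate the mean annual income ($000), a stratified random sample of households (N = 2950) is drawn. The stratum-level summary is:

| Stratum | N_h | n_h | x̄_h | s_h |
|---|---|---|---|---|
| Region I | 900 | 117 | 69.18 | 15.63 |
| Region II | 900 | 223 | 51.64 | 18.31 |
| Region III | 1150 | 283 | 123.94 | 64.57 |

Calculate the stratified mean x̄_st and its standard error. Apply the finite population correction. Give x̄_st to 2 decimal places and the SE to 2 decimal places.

x̄_st = Σ W_h x̄_h = (900·69.18 + 900·51.64 + 1150·123.94)/2950 = 85.17593
V̂(x̄_st) = Σ W_h² (1 − n_h/N_h) s_h²/n_h, with W_h = N_h/N and N = 2950:
  stratum Region I: (900/2950)²·(1 − 117/900)·15.63²/117 = 0.16908
  stratum Region II: (900/2950)²·(1 − 223/900)·18.31²/223 = 0.105259
  stratum Region III: (1150/2950)²·(1 − 283/1150)·64.57²/283 = 1.68791
V̂(x̄_st) = 1.96224
SE(x̄_st) = √1.96224 = 1.4008

x̄_st ≈ 85.18, SE ≈ 1.40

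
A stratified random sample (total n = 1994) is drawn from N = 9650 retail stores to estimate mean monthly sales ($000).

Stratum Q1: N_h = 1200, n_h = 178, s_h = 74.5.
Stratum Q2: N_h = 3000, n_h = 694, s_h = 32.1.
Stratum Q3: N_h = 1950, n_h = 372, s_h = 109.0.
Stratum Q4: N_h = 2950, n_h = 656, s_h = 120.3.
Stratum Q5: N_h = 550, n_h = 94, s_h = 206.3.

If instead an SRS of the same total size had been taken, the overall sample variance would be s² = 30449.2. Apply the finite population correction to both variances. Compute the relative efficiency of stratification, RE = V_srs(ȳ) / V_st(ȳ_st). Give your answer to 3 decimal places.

RE ≈ 2.754

V̂(ȳ_st) = Σ W_h² (1 − n_h/N_h) s_h²/n_h, with W_h = N_h/N and N = 9650:
  stratum Q1: (1200/9650)²·(1 − 178/1200)·74.5²/178 = 0.410648
  stratum Q2: (3000/9650)²·(1 − 694/3000)·32.1²/694 = 0.1103
  stratum Q3: (1950/9650)²·(1 − 372/1950)·109.0²/372 = 1.05535
  stratum Q4: (2950/9650)²·(1 − 656/2950)·120.3²/656 = 1.6032
  stratum Q5: (550/9650)²·(1 − 94/550)·206.3²/94 = 1.21939
V_st = 4.39889
V_srs = (1 − 1994/9650)·30449.2/1994 = 12.1151
Relative efficiency = V_srs / V_st = 12.1151/4.39889 = 2.7541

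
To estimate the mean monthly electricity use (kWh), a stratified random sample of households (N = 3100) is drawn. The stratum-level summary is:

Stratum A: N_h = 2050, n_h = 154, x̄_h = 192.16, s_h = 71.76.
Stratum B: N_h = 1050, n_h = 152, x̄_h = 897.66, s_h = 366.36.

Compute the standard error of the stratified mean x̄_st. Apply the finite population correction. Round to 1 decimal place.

SE(x̄_st) ≈ 10.0

V̂(x̄_st) = Σ W_h² (1 − n_h/N_h) s_h²/n_h, with W_h = N_h/N and N = 3100:
  stratum A: (2050/3100)²·(1 − 154/2050)·71.76²/154 = 13.5242
  stratum B: (1050/3100)²·(1 − 152/1050)·366.36²/152 = 86.6393
V̂(x̄_st) = 100.164
SE(x̄_st) = √100.164 = 10.0082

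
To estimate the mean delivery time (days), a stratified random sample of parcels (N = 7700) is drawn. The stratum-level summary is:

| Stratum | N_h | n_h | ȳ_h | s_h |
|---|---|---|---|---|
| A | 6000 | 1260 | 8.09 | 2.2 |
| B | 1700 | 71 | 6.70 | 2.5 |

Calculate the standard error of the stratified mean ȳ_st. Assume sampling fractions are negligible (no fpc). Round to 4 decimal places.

V̂(ȳ_st) = Σ W_h² s_h²/n_h, with W_h = N_h/N and N = 7700:
  stratum A: (6000/7700)²·2.2²/1260 = 0.00233236
  stratum B: (1700/7700)²·2.5²/71 = 0.0042908
V̂(ȳ_st) = 0.00662316
SE(ȳ_st) = √0.00662316 = 0.0813828

SE(ȳ_st) ≈ 0.0814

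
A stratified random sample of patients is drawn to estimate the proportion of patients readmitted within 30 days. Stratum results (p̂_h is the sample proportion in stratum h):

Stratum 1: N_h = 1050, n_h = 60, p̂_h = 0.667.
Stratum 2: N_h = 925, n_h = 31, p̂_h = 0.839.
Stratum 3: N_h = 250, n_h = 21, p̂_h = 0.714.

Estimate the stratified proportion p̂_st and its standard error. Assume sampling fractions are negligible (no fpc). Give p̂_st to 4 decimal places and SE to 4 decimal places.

N = 2225; stratum weights W_h = N_h/N.
p̂_st = Σ W_h p̂_h = (1050·0.667 + 925·0.839 + 250·0.714)/2225 = 0.74379
V̂(p̂_st) = Σ W_h² p̂_h(1−p̂_h)/(n_h−1):
  stratum 1: (1050/2225)²·0.667·0.333/59 = 0.000838372
  stratum 2: (925/2225)²·0.839·0.161/30 = 0.000778198
  stratum 3: (250/2225)²·0.714·0.286/20 = 0.0001289
V̂(p̂_st) = 0.00174547; SE = √V̂ = 0.0417788

p̂_st ≈ 0.7438, SE ≈ 0.0418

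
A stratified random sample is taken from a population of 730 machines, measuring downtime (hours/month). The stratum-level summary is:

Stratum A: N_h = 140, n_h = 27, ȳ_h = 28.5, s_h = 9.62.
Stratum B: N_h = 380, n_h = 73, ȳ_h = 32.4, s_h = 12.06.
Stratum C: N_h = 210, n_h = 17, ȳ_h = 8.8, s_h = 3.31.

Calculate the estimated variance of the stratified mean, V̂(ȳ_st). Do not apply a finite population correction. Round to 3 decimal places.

V̂(ȳ_st) = Σ W_h² s_h²/n_h, with W_h = N_h/N and N = 730:
  stratum A: (140/730)²·9.62²/27 = 0.126066
  stratum B: (380/730)²·12.06²/73 = 0.539875
  stratum C: (210/730)²·3.31²/17 = 0.0533335
V̂(ȳ_st) = 0.719274

V̂(ȳ_st) ≈ 0.719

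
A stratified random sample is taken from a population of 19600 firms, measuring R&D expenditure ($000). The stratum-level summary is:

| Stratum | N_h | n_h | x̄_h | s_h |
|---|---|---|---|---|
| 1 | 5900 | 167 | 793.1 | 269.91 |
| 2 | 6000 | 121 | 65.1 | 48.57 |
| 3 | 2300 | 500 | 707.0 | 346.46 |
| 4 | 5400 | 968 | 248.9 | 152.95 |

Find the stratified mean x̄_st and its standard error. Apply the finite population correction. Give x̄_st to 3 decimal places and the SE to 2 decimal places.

x̄_st = Σ W_h x̄_h = (5900·793.1 + 6000·65.1 + 2300·707.0 + 5400·248.9)/19600 = 410.20663
V̂(x̄_st) = Σ W_h² (1 − n_h/N_h) s_h²/n_h, with W_h = N_h/N and N = 19600:
  stratum 1: (5900/19600)²·(1 − 167/5900)·269.91²/167 = 38.4099
  stratum 2: (6000/19600)²·(1 − 121/6000)·48.57²/121 = 1.79017
  stratum 3: (2300/19600)²·(1 − 500/2300)·346.46²/500 = 2.58717
  stratum 4: (5400/19600)²·(1 − 968/5400)·152.95²/968 = 1.50558
V̂(x̄_st) = 44.2928
SE(x̄_st) = √44.2928 = 6.65529

x̄_st ≈ 410.207, SE ≈ 6.66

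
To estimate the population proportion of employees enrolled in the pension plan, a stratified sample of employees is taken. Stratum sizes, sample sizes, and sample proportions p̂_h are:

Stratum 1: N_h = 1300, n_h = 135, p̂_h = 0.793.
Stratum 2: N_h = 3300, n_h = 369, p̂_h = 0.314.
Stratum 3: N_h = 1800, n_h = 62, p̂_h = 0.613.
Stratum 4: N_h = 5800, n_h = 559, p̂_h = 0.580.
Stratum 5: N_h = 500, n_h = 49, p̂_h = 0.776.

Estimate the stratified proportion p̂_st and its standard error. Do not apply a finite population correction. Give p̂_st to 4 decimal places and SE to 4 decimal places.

p̂_st ≈ 0.5451, SE ≈ 0.0151

N = 12700; stratum weights W_h = N_h/N.
p̂_st = Σ W_h p̂_h = (1300·0.793 + 3300·0.314 + 1800·0.613 + 5800·0.580 + 500·0.776)/12700 = 0.54508
V̂(p̂_st) = Σ W_h² p̂_h(1−p̂_h)/(n_h−1):
  stratum 1: (1300/12700)²·0.793·0.207/134 = 1.28357e-05
  stratum 2: (3300/12700)²·0.314·0.686/368 = 3.95209e-05
  stratum 3: (1800/12700)²·0.613·0.387/61 = 7.8123e-05
  stratum 4: (5800/12700)²·0.580·0.420/558 = 9.10524e-05
  stratum 5: (500/12700)²·0.776·0.224/48 = 5.61308e-06
V̂(p̂_st) = 0.000227145; SE = √V̂ = 0.0150713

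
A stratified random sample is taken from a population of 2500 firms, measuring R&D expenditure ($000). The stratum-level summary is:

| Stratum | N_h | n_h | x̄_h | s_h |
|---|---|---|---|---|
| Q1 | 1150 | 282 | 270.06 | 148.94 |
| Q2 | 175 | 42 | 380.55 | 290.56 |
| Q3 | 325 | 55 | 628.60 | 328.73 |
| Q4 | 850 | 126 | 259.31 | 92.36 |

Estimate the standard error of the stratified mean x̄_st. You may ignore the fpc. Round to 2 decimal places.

SE(x̄_st) ≈ 8.22

V̂(x̄_st) = Σ W_h² s_h²/n_h, with W_h = N_h/N and N = 2500:
  stratum Q1: (1150/2500)²·148.94²/282 = 16.6452
  stratum Q2: (175/2500)²·290.56²/42 = 9.8496
  stratum Q3: (325/2500)²·328.73²/55 = 33.2049
  stratum Q4: (850/2500)²·92.36²/126 = 7.82628
V̂(x̄_st) = 67.526
SE(x̄_st) = √67.526 = 8.21742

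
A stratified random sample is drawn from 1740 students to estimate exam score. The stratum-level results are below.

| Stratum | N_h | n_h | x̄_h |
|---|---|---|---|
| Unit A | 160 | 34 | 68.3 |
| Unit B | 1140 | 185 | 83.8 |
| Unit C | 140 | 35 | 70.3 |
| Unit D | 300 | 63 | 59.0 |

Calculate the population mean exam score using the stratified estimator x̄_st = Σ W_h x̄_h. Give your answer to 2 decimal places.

x̄_st ≈ 77.01

N = Σ N_h = 1740. Stratum weights W_h = N_h/N.
x̄_st = (160·68.3 + 1140·83.8 + 140·70.3 + 300·59.0) / 1740 = 77.0126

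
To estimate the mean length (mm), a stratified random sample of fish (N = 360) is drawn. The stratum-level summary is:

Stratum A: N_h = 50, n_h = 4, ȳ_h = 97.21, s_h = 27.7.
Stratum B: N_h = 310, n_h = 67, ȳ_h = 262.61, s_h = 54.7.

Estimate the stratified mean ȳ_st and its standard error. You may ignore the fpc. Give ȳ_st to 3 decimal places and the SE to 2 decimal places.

ȳ_st ≈ 239.638, SE ≈ 6.07

ȳ_st = Σ W_h ȳ_h = (50·97.21 + 310·262.61)/360 = 239.63778
V̂(ȳ_st) = Σ W_h² s_h²/n_h, with W_h = N_h/N and N = 360:
  stratum A: (50/360)²·27.7²/4 = 3.70028
  stratum B: (310/360)²·54.7²/67 = 33.1145
V̂(ȳ_st) = 36.8148
SE(ȳ_st) = √36.8148 = 6.06752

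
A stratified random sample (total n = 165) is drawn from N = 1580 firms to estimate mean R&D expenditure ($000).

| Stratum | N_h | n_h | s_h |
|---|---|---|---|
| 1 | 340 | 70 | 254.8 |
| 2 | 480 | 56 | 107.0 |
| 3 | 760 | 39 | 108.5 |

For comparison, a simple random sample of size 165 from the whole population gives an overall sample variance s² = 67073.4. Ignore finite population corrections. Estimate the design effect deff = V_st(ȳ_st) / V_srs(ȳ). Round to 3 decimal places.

V̂(ȳ_st) = Σ W_h² s_h²/n_h, with W_h = N_h/N and N = 1580:
  stratum 1: (340/1580)²·254.8²/70 = 42.9482
  stratum 2: (480/1580)²·107.0²/56 = 18.869
  stratum 3: (760/1580)²·108.5²/39 = 69.8406
V_st = 131.658
V_srs = s²/n = 67073.4/165 = 406.505
deff = V_st / V_srs = 131.658/406.505 = 0.3239

deff ≈ 0.324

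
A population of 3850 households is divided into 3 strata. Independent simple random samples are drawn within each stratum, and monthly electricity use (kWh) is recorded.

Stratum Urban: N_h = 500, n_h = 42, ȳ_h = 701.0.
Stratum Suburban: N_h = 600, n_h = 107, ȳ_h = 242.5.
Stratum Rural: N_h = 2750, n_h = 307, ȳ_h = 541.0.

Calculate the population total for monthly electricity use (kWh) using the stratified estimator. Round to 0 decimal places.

τ̂_st = Σ N_h ȳ_h = 500·701.0 + 600·242.5 + 2750·541.0 = 1983750

τ̂_st ≈ 1983750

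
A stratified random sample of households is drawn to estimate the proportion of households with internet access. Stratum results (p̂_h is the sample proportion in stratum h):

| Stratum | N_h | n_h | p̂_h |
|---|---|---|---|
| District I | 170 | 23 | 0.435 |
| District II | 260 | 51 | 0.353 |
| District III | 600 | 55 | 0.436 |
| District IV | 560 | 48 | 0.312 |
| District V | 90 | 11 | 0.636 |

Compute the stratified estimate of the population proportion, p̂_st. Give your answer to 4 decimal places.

N = 1680; stratum weights W_h = N_h/N.
p̂_st = Σ W_h p̂_h = (170·0.435 + 260·0.353 + 600·0.436 + 560·0.312 + 90·0.636)/1680 = 0.39243

p̂_st ≈ 0.3924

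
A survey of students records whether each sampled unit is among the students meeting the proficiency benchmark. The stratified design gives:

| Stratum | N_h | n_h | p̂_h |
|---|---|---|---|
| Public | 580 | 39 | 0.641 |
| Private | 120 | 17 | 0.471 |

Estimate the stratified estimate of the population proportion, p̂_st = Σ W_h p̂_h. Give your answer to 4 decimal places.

p̂_st ≈ 0.6119

N = 700; stratum weights W_h = N_h/N.
p̂_st = Σ W_h p̂_h = (580·0.641 + 120·0.471)/700 = 0.61186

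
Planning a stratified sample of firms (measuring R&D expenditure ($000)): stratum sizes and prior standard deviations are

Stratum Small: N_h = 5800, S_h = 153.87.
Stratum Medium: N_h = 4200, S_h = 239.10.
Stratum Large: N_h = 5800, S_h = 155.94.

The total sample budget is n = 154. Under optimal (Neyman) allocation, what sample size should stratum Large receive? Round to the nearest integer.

Neyman allocation: n_h = n · N_h S_h / Σ N_i S_i, with n = 154.
  stratum Small: N_h·S_h = 5800·153.87 = 892446.00
  stratum Medium: N_h·S_h = 4200·239.10 = 1004220.00
  stratum Large: N_h·S_h = 5800·155.94 = 904452.00
Σ N_h S_h = 2801118.00
n for stratum Large = 154·904452.00/2801118.00 = 49.725 → 50

50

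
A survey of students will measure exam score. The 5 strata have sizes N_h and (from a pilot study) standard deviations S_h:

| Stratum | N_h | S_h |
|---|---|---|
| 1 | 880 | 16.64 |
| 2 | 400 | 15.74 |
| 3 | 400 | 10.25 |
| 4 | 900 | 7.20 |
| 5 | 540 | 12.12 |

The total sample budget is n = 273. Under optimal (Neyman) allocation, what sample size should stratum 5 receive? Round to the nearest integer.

47

Neyman allocation: n_h = n · N_h S_h / Σ N_i S_i, with n = 273.
  stratum 1: N_h·S_h = 880·16.64 = 14643.20
  stratum 2: N_h·S_h = 400·15.74 = 6296.00
  stratum 3: N_h·S_h = 400·10.25 = 4100.00
  stratum 4: N_h·S_h = 900·7.20 = 6480.00
  stratum 5: N_h·S_h = 540·12.12 = 6544.80
Σ N_h S_h = 38064.00
n for stratum 5 = 273·6544.80/38064.00 = 46.940 → 47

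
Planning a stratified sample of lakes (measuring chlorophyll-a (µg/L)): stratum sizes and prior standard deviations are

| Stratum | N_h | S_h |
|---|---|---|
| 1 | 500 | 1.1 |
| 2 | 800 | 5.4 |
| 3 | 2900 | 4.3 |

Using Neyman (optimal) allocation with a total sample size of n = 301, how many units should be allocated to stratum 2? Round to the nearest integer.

Neyman allocation: n_h = n · N_h S_h / Σ N_i S_i, with n = 301.
  stratum 1: N_h·S_h = 500·1.1 = 550.00
  stratum 2: N_h·S_h = 800·5.4 = 4320.00
  stratum 3: N_h·S_h = 2900·4.3 = 12470.00
Σ N_h S_h = 17340.00
n for stratum 2 = 301·4320.00/17340.00 = 74.990 → 75

75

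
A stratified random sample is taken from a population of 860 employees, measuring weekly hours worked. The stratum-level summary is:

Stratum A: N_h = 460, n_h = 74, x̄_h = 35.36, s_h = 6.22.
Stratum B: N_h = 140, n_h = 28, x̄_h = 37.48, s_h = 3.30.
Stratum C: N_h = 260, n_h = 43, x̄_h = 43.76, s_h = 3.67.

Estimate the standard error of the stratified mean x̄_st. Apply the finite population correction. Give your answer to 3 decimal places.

V̂(x̄_st) = Σ W_h² (1 − n_h/N_h) s_h²/n_h, with W_h = N_h/N and N = 860:
  stratum A: (460/860)²·(1 − 74/460)·6.22²/74 = 0.125515
  stratum B: (140/860)²·(1 − 28/140)·3.30²/28 = 0.00824554
  stratum C: (260/860)²·(1 − 43/260)·3.67²/43 = 0.0238946
V̂(x̄_st) = 0.157656
SE(x̄_st) = √0.157656 = 0.397059

SE(x̄_st) ≈ 0.397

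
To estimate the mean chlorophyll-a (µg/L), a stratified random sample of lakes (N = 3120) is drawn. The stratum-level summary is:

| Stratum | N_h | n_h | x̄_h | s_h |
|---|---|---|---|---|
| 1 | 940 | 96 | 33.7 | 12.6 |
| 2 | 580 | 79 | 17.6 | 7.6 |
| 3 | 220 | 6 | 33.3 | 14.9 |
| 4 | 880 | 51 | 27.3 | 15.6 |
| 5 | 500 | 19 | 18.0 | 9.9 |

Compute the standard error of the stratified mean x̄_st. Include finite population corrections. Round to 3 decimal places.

SE(x̄_st) ≈ 0.906

V̂(x̄_st) = Σ W_h² (1 − n_h/N_h) s_h²/n_h, with W_h = N_h/N and N = 3120:
  stratum 1: (940/3120)²·(1 − 96/940)·12.6²/96 = 0.134782
  stratum 2: (580/3120)²·(1 − 79/580)·7.6²/79 = 0.0218251
  stratum 3: (220/3120)²·(1 − 6/220)·14.9²/6 = 0.178957
  stratum 4: (880/3120)²·(1 − 51/880)·15.6²/51 = 0.357608
  stratum 5: (500/3120)²·(1 − 19/500)·9.9²/19 = 0.127445
V̂(x̄_st) = 0.820617
SE(x̄_st) = √0.820617 = 0.905879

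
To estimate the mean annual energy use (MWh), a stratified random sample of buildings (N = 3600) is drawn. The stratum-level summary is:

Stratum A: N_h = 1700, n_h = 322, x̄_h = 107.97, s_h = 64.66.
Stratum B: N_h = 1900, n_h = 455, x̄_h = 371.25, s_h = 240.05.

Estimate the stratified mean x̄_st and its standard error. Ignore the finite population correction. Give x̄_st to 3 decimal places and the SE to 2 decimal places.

x̄_st = Σ W_h x̄_h = (1700·107.97 + 1900·371.25)/3600 = 246.92333
V̂(x̄_st) = Σ W_h² s_h²/n_h, with W_h = N_h/N and N = 3600:
  stratum A: (1700/3600)²·64.66²/322 = 2.8954
  stratum B: (1900/3600)²·240.05²/455 = 35.2772
V̂(x̄_st) = 38.1726
SE(x̄_st) = √38.1726 = 6.1784

x̄_st ≈ 246.923, SE ≈ 6.18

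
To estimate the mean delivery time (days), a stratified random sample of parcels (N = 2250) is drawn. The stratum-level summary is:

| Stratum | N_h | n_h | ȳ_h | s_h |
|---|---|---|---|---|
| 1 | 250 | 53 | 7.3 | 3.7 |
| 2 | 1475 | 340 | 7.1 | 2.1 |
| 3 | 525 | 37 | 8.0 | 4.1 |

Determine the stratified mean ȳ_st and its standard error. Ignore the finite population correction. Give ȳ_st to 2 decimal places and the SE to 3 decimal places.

ȳ_st ≈ 7.33, SE ≈ 0.183

ȳ_st = Σ W_h ȳ_h = (250·7.3 + 1475·7.1 + 525·8.0)/2250 = 7.33222
V̂(ȳ_st) = Σ W_h² s_h²/n_h, with W_h = N_h/N and N = 2250:
  stratum 1: (250/2250)²·3.7²/53 = 0.00318891
  stratum 2: (1475/2250)²·2.1²/340 = 0.00557415
  stratum 3: (525/2250)²·4.1²/37 = 0.0247354
V̂(ȳ_st) = 0.0334985
SE(ȳ_st) = √0.0334985 = 0.183026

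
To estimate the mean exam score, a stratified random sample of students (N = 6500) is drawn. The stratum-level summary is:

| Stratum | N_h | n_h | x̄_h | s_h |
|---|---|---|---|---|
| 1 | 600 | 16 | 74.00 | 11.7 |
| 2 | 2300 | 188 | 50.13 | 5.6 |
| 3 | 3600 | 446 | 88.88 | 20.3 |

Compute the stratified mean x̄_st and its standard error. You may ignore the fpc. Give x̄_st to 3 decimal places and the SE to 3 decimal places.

x̄_st ≈ 73.795, SE ≈ 0.614

x̄_st = Σ W_h x̄_h = (600·74.00 + 2300·50.13 + 3600·88.88)/6500 = 73.79492
V̂(x̄_st) = Σ W_h² s_h²/n_h, with W_h = N_h/N and N = 6500:
  stratum 1: (600/6500)²·11.7²/16 = 0.0729
  stratum 2: (2300/6500)²·5.6²/188 = 0.0208856
  stratum 3: (3600/6500)²·20.3²/446 = 0.283423
V̂(x̄_st) = 0.377209
SE(x̄_st) = √0.377209 = 0.614173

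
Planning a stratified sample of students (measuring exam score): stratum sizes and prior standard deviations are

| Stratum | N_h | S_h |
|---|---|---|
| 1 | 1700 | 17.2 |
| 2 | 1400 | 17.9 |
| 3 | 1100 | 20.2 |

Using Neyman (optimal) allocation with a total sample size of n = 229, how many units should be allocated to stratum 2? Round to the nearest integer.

Neyman allocation: n_h = n · N_h S_h / Σ N_i S_i, with n = 229.
  stratum 1: N_h·S_h = 1700·17.2 = 29240.00
  stratum 2: N_h·S_h = 1400·17.9 = 25060.00
  stratum 3: N_h·S_h = 1100·20.2 = 22220.00
Σ N_h S_h = 76520.00
n for stratum 2 = 229·25060.00/76520.00 = 74.997 → 75

75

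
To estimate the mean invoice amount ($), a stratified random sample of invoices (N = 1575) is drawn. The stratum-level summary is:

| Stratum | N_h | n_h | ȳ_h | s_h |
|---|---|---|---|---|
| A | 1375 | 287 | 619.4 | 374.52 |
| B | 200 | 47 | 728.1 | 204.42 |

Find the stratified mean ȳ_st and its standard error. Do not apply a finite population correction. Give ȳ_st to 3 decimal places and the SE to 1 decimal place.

ȳ_st = Σ W_h ȳ_h = (1375·619.4 + 200·728.1)/1575 = 633.20317
V̂(ȳ_st) = Σ W_h² s_h²/n_h, with W_h = N_h/N and N = 1575:
  stratum A: (1375/1575)²·374.52²/287 = 372.488
  stratum B: (200/1575)²·204.42²/47 = 14.3367
V̂(ȳ_st) = 386.825
SE(ȳ_st) = √386.825 = 19.6679

ȳ_st ≈ 633.203, SE ≈ 19.7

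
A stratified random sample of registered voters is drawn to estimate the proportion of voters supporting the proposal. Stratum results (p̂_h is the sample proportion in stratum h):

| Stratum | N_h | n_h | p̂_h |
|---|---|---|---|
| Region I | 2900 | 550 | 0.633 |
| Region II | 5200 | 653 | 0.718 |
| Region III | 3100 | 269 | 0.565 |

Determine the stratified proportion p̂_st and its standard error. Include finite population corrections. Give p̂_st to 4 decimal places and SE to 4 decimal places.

N = 11200; stratum weights W_h = N_h/N.
p̂_st = Σ W_h p̂_h = (2900·0.633 + 5200·0.718 + 3100·0.565)/11200 = 0.65364
V̂(p̂_st) = Σ W_h² (1 − n_h/N_h) p̂_h(1−p̂_h)/(n_h−1):
  stratum Region I: (2900/11200)²·(1 − 550/2900)·0.633·0.367/549 = 2.29894e-05
  stratum Region II: (5200/11200)²·(1 − 653/5200)·0.718·0.282/652 = 5.85353e-05
  stratum Region III: (3100/11200)²·(1 − 269/3100)·0.565·0.435/268 = 6.41606e-05
V̂(p̂_st) = 0.000145685; SE = √V̂ = 0.01207

p̂_st ≈ 0.6536, SE ≈ 0.0121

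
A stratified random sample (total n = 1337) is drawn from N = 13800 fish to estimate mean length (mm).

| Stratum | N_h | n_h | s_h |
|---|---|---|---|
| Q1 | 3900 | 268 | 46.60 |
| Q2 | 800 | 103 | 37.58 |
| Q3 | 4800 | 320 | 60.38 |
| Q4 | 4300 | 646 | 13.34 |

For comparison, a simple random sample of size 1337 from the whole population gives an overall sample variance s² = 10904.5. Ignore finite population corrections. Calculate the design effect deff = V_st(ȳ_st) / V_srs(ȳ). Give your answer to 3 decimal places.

V̂(ȳ_st) = Σ W_h² s_h²/n_h, with W_h = N_h/N and N = 13800:
  stratum Q1: (3900/13800)²·46.60²/268 = 0.647155
  stratum Q2: (800/13800)²·37.58²/103 = 0.0460785
  stratum Q3: (4800/13800)²·60.38²/320 = 1.37835
  stratum Q4: (4300/13800)²·13.34²/646 = 0.0267459
V_st = 2.09833
V_srs = s²/n = 10904.5/1337 = 8.15595
deff = V_st / V_srs = 2.09833/8.15595 = 0.2573

deff ≈ 0.257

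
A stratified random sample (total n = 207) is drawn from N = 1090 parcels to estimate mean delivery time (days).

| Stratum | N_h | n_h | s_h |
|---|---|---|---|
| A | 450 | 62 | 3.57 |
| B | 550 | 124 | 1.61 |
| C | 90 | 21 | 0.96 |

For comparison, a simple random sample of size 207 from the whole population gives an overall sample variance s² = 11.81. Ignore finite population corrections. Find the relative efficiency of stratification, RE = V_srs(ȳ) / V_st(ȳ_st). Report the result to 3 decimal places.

RE ≈ 1.403

V̂(ȳ_st) = Σ W_h² s_h²/n_h, with W_h = N_h/N and N = 1090:
  stratum A: (450/1090)²·3.57²/62 = 0.0350362
  stratum B: (550/1090)²·1.61²/124 = 0.00532234
  stratum C: (90/1090)²·0.96²/21 = 0.000299196
V_st = 0.0406577
V_srs = s²/n = 11.81/207 = 0.0570531
Relative efficiency = V_srs / V_st = 0.0570531/0.0406577 = 1.4033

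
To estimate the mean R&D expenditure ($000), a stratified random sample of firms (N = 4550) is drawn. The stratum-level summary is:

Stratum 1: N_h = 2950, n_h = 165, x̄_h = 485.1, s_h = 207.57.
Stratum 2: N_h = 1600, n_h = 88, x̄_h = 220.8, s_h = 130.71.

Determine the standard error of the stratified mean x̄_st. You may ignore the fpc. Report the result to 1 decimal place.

SE(x̄_st) ≈ 11.6

V̂(x̄_st) = Σ W_h² s_h²/n_h, with W_h = N_h/N and N = 4550:
  stratum 1: (2950/4550)²·207.57²/165 = 109.766
  stratum 2: (1600/4550)²·130.71²/88 = 24.0078
V̂(x̄_st) = 133.773
SE(x̄_st) = √133.773 = 11.566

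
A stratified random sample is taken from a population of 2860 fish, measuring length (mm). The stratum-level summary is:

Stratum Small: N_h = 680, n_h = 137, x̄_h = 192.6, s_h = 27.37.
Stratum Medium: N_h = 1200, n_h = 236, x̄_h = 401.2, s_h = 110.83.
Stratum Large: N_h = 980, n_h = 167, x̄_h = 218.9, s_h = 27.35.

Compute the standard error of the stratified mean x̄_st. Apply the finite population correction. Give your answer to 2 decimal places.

SE(x̄_st) ≈ 2.84

V̂(x̄_st) = Σ W_h² (1 − n_h/N_h) s_h²/n_h, with W_h = N_h/N and N = 2860:
  stratum Small: (680/2860)²·(1 − 137/680)·27.37²/137 = 0.246834
  stratum Medium: (1200/2860)²·(1 − 236/1200)·110.83²/236 = 7.36087
  stratum Large: (980/2860)²·(1 − 167/980)·27.35²/167 = 0.436298
V̂(x̄_st) = 8.044
SE(x̄_st) = √8.044 = 2.83619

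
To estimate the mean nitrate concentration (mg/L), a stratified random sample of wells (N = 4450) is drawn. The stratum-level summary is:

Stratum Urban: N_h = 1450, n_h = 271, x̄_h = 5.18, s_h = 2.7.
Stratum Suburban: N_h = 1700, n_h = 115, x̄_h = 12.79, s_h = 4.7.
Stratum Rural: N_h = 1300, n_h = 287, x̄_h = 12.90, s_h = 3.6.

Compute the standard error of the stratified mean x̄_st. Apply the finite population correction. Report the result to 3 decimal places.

SE(x̄_st) ≈ 0.177

V̂(x̄_st) = Σ W_h² (1 − n_h/N_h) s_h²/n_h, with W_h = N_h/N and N = 4450:
  stratum Urban: (1450/4450)²·(1 − 271/1450)·2.7²/271 = 0.00232231
  stratum Suburban: (1700/4450)²·(1 − 115/1700)·4.7²/115 = 0.026137
  stratum Rural: (1300/4450)²·(1 − 287/1300)·3.6²/287 = 0.003003
V̂(x̄_st) = 0.0314623
SE(x̄_st) = √0.0314623 = 0.177376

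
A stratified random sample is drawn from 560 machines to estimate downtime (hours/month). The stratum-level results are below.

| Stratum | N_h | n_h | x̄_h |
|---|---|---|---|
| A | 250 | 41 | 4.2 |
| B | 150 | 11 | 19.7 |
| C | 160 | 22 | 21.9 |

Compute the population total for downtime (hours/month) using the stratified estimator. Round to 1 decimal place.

τ̂_st = Σ N_h x̄_h = 250·4.2 + 150·19.7 + 160·21.9 = 7509.0

τ̂_st ≈ 7509.0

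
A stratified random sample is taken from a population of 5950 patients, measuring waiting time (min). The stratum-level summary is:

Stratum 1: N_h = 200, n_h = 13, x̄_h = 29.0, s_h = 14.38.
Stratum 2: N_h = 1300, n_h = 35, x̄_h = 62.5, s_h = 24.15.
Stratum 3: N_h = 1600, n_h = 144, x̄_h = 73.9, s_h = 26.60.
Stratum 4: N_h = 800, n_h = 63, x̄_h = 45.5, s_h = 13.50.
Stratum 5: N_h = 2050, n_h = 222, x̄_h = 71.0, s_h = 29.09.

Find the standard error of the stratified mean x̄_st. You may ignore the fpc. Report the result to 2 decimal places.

SE(x̄_st) ≈ 1.29

V̂(x̄_st) = Σ W_h² s_h²/n_h, with W_h = N_h/N and N = 5950:
  stratum 1: (200/5950)²·14.38²/13 = 0.0179722
  stratum 2: (1300/5950)²·24.15²/35 = 0.795461
  stratum 3: (1600/5950)²·26.60²/144 = 0.355309
  stratum 4: (800/5950)²·13.50²/63 = 0.0522965
  stratum 5: (2050/5950)²·29.09²/222 = 0.452489
V̂(x̄_st) = 1.67353
SE(x̄_st) = √1.67353 = 1.29365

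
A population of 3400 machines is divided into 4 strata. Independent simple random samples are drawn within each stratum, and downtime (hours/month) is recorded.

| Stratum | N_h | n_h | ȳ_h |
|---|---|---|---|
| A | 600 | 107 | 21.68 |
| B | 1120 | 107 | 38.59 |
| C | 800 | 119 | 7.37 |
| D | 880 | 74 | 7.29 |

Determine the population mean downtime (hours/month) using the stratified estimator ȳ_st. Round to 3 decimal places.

ȳ_st ≈ 20.159

N = Σ N_h = 3400. Stratum weights W_h = N_h/N.
ȳ_st = (600·21.68 + 1120·38.59 + 800·7.37 + 880·7.29) / 3400 = 20.15882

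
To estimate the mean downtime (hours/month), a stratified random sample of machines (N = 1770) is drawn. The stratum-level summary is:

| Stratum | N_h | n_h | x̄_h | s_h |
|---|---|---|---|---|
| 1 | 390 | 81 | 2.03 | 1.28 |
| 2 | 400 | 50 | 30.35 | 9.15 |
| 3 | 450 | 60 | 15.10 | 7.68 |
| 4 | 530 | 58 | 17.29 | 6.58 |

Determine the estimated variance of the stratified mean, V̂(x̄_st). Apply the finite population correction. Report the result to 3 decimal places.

V̂(x̄_st) ≈ 0.190

V̂(x̄_st) = Σ W_h² (1 − n_h/N_h) s_h²/n_h, with W_h = N_h/N and N = 1770:
  stratum 1: (390/1770)²·(1 − 81/390)·1.28²/81 = 0.000778057
  stratum 2: (400/1770)²·(1 − 50/400)·9.15²/50 = 0.0748262
  stratum 3: (450/1770)²·(1 − 60/450)·7.68²/60 = 0.0550683
  stratum 4: (530/1770)²·(1 − 58/530)·6.58²/58 = 0.0596067
V̂(x̄_st) = 0.190279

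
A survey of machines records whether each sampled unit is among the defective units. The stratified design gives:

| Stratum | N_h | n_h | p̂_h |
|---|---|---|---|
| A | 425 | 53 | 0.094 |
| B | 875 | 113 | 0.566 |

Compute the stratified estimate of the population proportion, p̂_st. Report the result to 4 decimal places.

p̂_st ≈ 0.4117

N = 1300; stratum weights W_h = N_h/N.
p̂_st = Σ W_h p̂_h = (425·0.094 + 875·0.566)/1300 = 0.41169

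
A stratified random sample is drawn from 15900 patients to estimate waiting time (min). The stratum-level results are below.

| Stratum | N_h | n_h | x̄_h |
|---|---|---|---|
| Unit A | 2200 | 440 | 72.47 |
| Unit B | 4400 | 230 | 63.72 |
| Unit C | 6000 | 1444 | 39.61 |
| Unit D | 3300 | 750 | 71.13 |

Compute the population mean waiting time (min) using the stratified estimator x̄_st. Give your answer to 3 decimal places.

N = Σ N_h = 15900. Stratum weights W_h = N_h/N.
x̄_st = (2200·72.47 + 4400·63.72 + 6000·39.61 + 3300·71.13) / 15900 = 57.37050

x̄_st ≈ 57.371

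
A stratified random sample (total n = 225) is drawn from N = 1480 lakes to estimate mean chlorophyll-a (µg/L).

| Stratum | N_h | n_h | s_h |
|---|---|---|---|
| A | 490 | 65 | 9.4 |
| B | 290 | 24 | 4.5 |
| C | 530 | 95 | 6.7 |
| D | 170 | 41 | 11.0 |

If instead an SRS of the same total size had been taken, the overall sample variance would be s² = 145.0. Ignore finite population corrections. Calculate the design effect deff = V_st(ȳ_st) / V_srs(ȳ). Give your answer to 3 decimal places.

V̂(ȳ_st) = Σ W_h² s_h²/n_h, with W_h = N_h/N and N = 1480:
  stratum A: (490/1480)²·9.4²/65 = 0.149009
  stratum B: (290/1480)²·4.5²/24 = 0.0323956
  stratum C: (530/1480)²·6.7²/95 = 0.0605974
  stratum D: (170/1480)²·11.0²/41 = 0.0389382
V_st = 0.28094
V_srs = s²/n = 145.0/225 = 0.644444
deff = V_st / V_srs = 0.28094/0.644444 = 0.4359

deff ≈ 0.436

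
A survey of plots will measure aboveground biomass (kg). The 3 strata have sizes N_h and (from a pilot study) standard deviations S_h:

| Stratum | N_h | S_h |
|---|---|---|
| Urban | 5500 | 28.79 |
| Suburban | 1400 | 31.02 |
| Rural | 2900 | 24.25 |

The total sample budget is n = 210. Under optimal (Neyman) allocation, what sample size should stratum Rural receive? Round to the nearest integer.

54

Neyman allocation: n_h = n · N_h S_h / Σ N_i S_i, with n = 210.
  stratum Urban: N_h·S_h = 5500·28.79 = 158345.00
  stratum Suburban: N_h·S_h = 1400·31.02 = 43428.00
  stratum Rural: N_h·S_h = 2900·24.25 = 70325.00
Σ N_h S_h = 272098.00
n for stratum Rural = 210·70325.00/272098.00 = 54.275 → 54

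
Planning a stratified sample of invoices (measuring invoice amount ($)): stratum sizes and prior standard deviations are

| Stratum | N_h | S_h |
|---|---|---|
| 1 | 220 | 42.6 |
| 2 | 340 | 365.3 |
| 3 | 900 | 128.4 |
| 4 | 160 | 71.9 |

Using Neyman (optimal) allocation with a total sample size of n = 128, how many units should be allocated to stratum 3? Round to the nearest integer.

57

Neyman allocation: n_h = n · N_h S_h / Σ N_i S_i, with n = 128.
  stratum 1: N_h·S_h = 220·42.6 = 9372.00
  stratum 2: N_h·S_h = 340·365.3 = 124202.00
  stratum 3: N_h·S_h = 900·128.4 = 115560.00
  stratum 4: N_h·S_h = 160·71.9 = 11504.00
Σ N_h S_h = 260638.00
n for stratum 3 = 128·115560.00/260638.00 = 56.752 → 57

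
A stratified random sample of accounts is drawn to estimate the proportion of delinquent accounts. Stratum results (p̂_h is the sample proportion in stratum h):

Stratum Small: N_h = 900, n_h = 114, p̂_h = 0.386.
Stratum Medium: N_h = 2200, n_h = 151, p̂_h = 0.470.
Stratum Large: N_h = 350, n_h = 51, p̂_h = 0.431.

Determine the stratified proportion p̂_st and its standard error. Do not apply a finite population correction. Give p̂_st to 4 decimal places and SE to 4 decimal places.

p̂_st ≈ 0.4441, SE ≈ 0.0295

N = 3450; stratum weights W_h = N_h/N.
p̂_st = Σ W_h p̂_h = (900·0.386 + 2200·0.470 + 350·0.431)/3450 = 0.44413
V̂(p̂_st) = Σ W_h² p̂_h(1−p̂_h)/(n_h−1):
  stratum Small: (900/3450)²·0.386·0.614/113 = 0.000142733
  stratum Medium: (2200/3450)²·0.470·0.530/150 = 0.000675289
  stratum Large: (350/3450)²·0.431·0.569/50 = 5.04798e-05
V̂(p̂_st) = 0.000868502; SE = √V̂ = 0.0294704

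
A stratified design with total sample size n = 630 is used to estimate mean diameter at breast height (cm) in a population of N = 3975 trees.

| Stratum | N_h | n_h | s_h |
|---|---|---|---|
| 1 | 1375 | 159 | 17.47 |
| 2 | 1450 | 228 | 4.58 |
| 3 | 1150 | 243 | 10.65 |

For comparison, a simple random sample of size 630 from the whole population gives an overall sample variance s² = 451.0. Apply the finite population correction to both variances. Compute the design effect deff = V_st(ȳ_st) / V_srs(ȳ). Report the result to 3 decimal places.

V̂(ȳ_st) = Σ W_h² (1 − n_h/N_h) s_h²/n_h, with W_h = N_h/N and N = 3975:
  stratum 1: (1375/3975)²·(1 − 159/1375)·17.47²/159 = 0.203119
  stratum 2: (1450/3975)²·(1 − 228/1450)·4.58²/228 = 0.0103172
  stratum 3: (1150/3975)²·(1 − 243/1150)·10.65²/243 = 0.0308123
V_st = 0.244249
V_srs = (1 − 630/3975)·451.0/630 = 0.602414
deff = V_st / V_srs = 0.244249/0.602414 = 0.4054

deff ≈ 0.405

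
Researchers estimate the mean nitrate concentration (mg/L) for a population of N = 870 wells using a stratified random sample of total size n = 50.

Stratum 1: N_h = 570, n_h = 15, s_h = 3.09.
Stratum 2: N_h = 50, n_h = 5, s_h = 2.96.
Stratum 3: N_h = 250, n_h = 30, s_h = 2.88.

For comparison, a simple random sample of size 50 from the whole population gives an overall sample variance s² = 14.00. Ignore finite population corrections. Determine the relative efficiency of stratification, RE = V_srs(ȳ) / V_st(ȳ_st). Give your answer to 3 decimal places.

V̂(ȳ_st) = Σ W_h² s_h²/n_h, with W_h = N_h/N and N = 870:
  stratum 1: (570/870)²·3.09²/15 = 0.273235
  stratum 2: (50/870)²·2.96²/5 = 0.00578782
  stratum 3: (250/870)²·2.88²/30 = 0.02283
V_st = 0.301853
V_srs = s²/n = 14.00/50 = 0.28
Relative efficiency = V_srs / V_st = 0.28/0.301853 = 0.9276

RE ≈ 0.928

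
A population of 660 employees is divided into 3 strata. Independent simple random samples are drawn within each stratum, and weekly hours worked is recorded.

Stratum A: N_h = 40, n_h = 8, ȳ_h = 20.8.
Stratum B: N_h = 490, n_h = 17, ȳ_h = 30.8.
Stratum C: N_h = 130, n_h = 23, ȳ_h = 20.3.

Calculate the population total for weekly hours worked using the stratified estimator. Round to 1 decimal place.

τ̂_st ≈ 18563.0

τ̂_st = Σ N_h ȳ_h = 40·20.8 + 490·30.8 + 130·20.3 = 18563.0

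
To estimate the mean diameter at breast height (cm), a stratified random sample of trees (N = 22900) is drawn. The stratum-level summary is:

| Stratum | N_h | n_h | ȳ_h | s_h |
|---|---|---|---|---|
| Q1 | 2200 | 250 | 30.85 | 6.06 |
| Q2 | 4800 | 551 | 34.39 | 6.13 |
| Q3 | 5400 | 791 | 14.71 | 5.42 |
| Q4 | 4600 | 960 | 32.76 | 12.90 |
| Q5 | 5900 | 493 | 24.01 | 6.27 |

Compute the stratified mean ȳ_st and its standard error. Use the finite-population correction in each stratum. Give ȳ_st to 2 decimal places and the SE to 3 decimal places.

ȳ_st ≈ 26.41, SE ≈ 0.127

ȳ_st = Σ W_h ȳ_h = (2200·30.85 + 4800·34.39 + 5400·14.71 + 4600·32.76 + 5900·24.01)/22900 = 26.40747
V̂(ȳ_st) = Σ W_h² (1 − n_h/N_h) s_h²/n_h, with W_h = N_h/N and N = 22900:
  stratum Q1: (2200/22900)²·(1 − 250/2200)·6.06²/250 = 0.00120169
  stratum Q2: (4800/22900)²·(1 − 551/4800)·6.13²/551 = 0.00265232
  stratum Q3: (5400/22900)²·(1 − 791/5400)·5.42²/791 = 0.00176259
  stratum Q4: (4600/22900)²·(1 − 960/4600)·12.90²/960 = 0.00553473
  stratum Q5: (5900/22900)²·(1 − 493/5900)·6.27²/493 = 0.00485094
V̂(ȳ_st) = 0.0160023
SE(ȳ_st) = √0.0160023 = 0.1265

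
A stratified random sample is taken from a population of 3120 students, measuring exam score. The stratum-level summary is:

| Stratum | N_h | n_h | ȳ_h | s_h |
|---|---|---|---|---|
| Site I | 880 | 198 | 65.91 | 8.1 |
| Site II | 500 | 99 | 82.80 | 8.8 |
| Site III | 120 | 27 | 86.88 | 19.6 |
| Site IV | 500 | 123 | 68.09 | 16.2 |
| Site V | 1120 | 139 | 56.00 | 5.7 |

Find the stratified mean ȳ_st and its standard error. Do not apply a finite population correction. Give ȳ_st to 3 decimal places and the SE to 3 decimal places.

ȳ_st = Σ W_h ȳ_h = (880·65.91 + 500·82.80 + 120·86.88 + 500·68.09 + 1120·56.00)/3120 = 66.21519
V̂(ȳ_st) = Σ W_h² s_h²/n_h, with W_h = N_h/N and N = 3120:
  stratum Site I: (880/3120)²·8.1²/198 = 0.0263609
  stratum Site II: (500/3120)²·8.8²/99 = 0.0200891
  stratum Site III: (120/3120)²·19.6²/27 = 0.0210476
  stratum Site IV: (500/3120)²·16.2²/123 = 0.0547969
  stratum Site V: (1120/3120)²·5.7²/139 = 0.0301205
V̂(ȳ_st) = 0.152415
SE(ȳ_st) = √0.152415 = 0.390404

ȳ_st ≈ 66.215, SE ≈ 0.390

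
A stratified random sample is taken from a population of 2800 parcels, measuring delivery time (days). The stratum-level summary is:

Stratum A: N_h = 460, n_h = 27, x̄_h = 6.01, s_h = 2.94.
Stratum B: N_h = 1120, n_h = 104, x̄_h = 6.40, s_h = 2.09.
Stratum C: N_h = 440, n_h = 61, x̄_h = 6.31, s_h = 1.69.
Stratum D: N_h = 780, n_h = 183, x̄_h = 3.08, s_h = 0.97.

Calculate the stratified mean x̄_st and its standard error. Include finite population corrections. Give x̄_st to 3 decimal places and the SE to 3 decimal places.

x̄_st = Σ W_h x̄_h = (460·6.01 + 1120·6.40 + 440·6.31 + 780·3.08)/2800 = 5.39693
V̂(x̄_st) = Σ W_h² (1 − n_h/N_h) s_h²/n_h, with W_h = N_h/N and N = 2800:
  stratum A: (460/2800)²·(1 − 27/460)·2.94²/27 = 0.00813318
  stratum B: (1120/2800)²·(1 − 104/1120)·2.09²/104 = 0.00609614
  stratum C: (440/2800)²·(1 − 61/440)·1.69²/61 = 0.000995908
  stratum D: (780/2800)²·(1 − 183/780)·0.97²/183 = 0.000305383
V̂(x̄_st) = 0.0155306
SE(x̄_st) = √0.0155306 = 0.124622

x̄_st ≈ 5.397, SE ≈ 0.125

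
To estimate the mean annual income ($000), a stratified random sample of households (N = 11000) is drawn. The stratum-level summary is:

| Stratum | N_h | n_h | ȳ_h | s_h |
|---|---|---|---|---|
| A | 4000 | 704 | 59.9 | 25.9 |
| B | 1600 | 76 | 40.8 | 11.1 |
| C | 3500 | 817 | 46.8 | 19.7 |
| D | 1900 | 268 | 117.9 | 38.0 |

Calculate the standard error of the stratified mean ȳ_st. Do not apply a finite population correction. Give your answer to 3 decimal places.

SE(ȳ_st) ≈ 0.608

V̂(ȳ_st) = Σ W_h² s_h²/n_h, with W_h = N_h/N and N = 11000:
  stratum A: (4000/11000)²·25.9²/704 = 0.125997
  stratum B: (1600/11000)²·11.1²/76 = 0.0342994
  stratum C: (3500/11000)²·19.7²/817 = 0.0480907
  stratum D: (1900/11000)²·38.0²/268 = 0.160751
V̂(ȳ_st) = 0.369139
SE(ȳ_st) = √0.369139 = 0.607568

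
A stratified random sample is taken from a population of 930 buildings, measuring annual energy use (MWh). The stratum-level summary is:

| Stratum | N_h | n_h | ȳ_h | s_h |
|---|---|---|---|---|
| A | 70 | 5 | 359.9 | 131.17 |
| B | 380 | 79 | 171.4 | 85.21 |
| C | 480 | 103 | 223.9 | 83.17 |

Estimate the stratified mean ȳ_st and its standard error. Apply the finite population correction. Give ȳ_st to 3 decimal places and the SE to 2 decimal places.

ȳ_st = Σ W_h ȳ_h = (70·359.9 + 380·171.4 + 480·223.9)/930 = 212.68495
V̂(ȳ_st) = Σ W_h² (1 − n_h/N_h) s_h²/n_h, with W_h = N_h/N and N = 930:
  stratum A: (70/930)²·(1 − 5/70)·131.17²/5 = 18.1027
  stratum B: (380/930)²·(1 − 79/380)·85.21²/79 = 12.1545
  stratum C: (480/930)²·(1 − 103/480)·83.17²/103 = 14.0512
V̂(ȳ_st) = 44.3085
SE(ȳ_st) = √44.3085 = 6.65646

ȳ_st ≈ 212.685, SE ≈ 6.66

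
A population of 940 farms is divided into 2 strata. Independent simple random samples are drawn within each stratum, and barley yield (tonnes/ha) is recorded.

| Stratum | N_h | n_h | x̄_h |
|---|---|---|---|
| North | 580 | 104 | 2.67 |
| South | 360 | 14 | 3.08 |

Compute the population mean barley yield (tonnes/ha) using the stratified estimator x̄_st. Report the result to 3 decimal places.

x̄_st ≈ 2.827

N = Σ N_h = 940. Stratum weights W_h = N_h/N.
x̄_st = (580·2.67 + 360·3.08) / 940 = 2.82702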